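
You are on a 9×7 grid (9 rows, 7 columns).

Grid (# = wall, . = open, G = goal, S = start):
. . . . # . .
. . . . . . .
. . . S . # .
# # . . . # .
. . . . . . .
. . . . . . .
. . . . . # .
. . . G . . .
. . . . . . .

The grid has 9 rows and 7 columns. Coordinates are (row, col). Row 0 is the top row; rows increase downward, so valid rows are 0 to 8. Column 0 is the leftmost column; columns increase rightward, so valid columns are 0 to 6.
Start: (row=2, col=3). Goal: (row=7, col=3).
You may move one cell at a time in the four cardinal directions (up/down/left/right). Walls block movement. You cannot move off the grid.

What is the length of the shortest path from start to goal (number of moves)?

BFS from (row=2, col=3) until reaching (row=7, col=3):
  Distance 0: (row=2, col=3)
  Distance 1: (row=1, col=3), (row=2, col=2), (row=2, col=4), (row=3, col=3)
  Distance 2: (row=0, col=3), (row=1, col=2), (row=1, col=4), (row=2, col=1), (row=3, col=2), (row=3, col=4), (row=4, col=3)
  Distance 3: (row=0, col=2), (row=1, col=1), (row=1, col=5), (row=2, col=0), (row=4, col=2), (row=4, col=4), (row=5, col=3)
  Distance 4: (row=0, col=1), (row=0, col=5), (row=1, col=0), (row=1, col=6), (row=4, col=1), (row=4, col=5), (row=5, col=2), (row=5, col=4), (row=6, col=3)
  Distance 5: (row=0, col=0), (row=0, col=6), (row=2, col=6), (row=4, col=0), (row=4, col=6), (row=5, col=1), (row=5, col=5), (row=6, col=2), (row=6, col=4), (row=7, col=3)  <- goal reached here
One shortest path (5 moves): (row=2, col=3) -> (row=3, col=3) -> (row=4, col=3) -> (row=5, col=3) -> (row=6, col=3) -> (row=7, col=3)

Answer: Shortest path length: 5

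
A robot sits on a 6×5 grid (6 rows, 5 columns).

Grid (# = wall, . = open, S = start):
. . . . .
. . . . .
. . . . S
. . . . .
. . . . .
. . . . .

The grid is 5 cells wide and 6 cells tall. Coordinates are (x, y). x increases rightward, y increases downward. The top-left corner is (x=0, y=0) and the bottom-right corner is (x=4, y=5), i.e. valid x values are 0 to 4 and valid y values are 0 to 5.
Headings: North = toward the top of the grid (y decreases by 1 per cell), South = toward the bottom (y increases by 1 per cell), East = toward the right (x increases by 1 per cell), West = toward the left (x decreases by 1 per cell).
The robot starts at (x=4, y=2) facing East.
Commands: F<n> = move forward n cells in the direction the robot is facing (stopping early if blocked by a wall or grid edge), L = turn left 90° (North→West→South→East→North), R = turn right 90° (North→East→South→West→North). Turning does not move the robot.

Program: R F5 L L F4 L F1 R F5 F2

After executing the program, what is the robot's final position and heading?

Answer: Final position: (x=3, y=0), facing North

Derivation:
Start: (x=4, y=2), facing East
  R: turn right, now facing South
  F5: move forward 3/5 (blocked), now at (x=4, y=5)
  L: turn left, now facing East
  L: turn left, now facing North
  F4: move forward 4, now at (x=4, y=1)
  L: turn left, now facing West
  F1: move forward 1, now at (x=3, y=1)
  R: turn right, now facing North
  F5: move forward 1/5 (blocked), now at (x=3, y=0)
  F2: move forward 0/2 (blocked), now at (x=3, y=0)
Final: (x=3, y=0), facing North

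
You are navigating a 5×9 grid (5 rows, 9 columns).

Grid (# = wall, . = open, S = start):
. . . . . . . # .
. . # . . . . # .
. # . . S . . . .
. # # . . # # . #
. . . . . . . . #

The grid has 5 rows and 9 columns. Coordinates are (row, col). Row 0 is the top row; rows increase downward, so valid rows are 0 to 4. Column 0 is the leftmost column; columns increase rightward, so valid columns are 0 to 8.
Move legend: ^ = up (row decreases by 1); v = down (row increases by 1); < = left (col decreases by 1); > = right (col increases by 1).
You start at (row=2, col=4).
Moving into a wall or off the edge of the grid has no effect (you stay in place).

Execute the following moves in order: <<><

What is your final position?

Start: (row=2, col=4)
  < (left): (row=2, col=4) -> (row=2, col=3)
  < (left): (row=2, col=3) -> (row=2, col=2)
  > (right): (row=2, col=2) -> (row=2, col=3)
  < (left): (row=2, col=3) -> (row=2, col=2)
Final: (row=2, col=2)

Answer: Final position: (row=2, col=2)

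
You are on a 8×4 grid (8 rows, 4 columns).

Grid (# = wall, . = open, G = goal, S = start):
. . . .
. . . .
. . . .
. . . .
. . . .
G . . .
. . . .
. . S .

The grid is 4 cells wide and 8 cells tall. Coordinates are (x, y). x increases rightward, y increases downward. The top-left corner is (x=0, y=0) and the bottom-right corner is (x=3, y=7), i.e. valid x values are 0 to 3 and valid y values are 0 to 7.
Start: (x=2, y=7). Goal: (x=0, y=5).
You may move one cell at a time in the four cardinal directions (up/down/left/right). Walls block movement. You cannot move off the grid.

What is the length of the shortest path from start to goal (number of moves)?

BFS from (x=2, y=7) until reaching (x=0, y=5):
  Distance 0: (x=2, y=7)
  Distance 1: (x=2, y=6), (x=1, y=7), (x=3, y=7)
  Distance 2: (x=2, y=5), (x=1, y=6), (x=3, y=6), (x=0, y=7)
  Distance 3: (x=2, y=4), (x=1, y=5), (x=3, y=5), (x=0, y=6)
  Distance 4: (x=2, y=3), (x=1, y=4), (x=3, y=4), (x=0, y=5)  <- goal reached here
One shortest path (4 moves): (x=2, y=7) -> (x=1, y=7) -> (x=0, y=7) -> (x=0, y=6) -> (x=0, y=5)

Answer: Shortest path length: 4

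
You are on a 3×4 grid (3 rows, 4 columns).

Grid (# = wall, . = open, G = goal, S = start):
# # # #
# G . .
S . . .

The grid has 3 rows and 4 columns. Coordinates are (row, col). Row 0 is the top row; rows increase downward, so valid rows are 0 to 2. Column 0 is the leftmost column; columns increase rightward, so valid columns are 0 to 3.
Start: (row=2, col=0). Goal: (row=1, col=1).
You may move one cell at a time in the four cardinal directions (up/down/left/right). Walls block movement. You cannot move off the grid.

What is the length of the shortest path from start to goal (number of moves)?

BFS from (row=2, col=0) until reaching (row=1, col=1):
  Distance 0: (row=2, col=0)
  Distance 1: (row=2, col=1)
  Distance 2: (row=1, col=1), (row=2, col=2)  <- goal reached here
One shortest path (2 moves): (row=2, col=0) -> (row=2, col=1) -> (row=1, col=1)

Answer: Shortest path length: 2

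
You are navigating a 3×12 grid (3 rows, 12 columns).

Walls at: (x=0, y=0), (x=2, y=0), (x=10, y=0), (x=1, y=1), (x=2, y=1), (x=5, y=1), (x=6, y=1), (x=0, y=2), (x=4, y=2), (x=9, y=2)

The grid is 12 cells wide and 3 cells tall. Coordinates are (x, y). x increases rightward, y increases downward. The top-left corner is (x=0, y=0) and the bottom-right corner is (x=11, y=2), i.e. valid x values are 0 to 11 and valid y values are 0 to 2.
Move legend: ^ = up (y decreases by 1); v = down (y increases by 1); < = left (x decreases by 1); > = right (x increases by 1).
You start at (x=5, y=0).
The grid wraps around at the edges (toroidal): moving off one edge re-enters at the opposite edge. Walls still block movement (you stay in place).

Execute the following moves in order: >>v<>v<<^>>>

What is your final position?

Start: (x=5, y=0)
  > (right): (x=5, y=0) -> (x=6, y=0)
  > (right): (x=6, y=0) -> (x=7, y=0)
  v (down): (x=7, y=0) -> (x=7, y=1)
  < (left): blocked, stay at (x=7, y=1)
  > (right): (x=7, y=1) -> (x=8, y=1)
  v (down): (x=8, y=1) -> (x=8, y=2)
  < (left): (x=8, y=2) -> (x=7, y=2)
  < (left): (x=7, y=2) -> (x=6, y=2)
  ^ (up): blocked, stay at (x=6, y=2)
  > (right): (x=6, y=2) -> (x=7, y=2)
  > (right): (x=7, y=2) -> (x=8, y=2)
  > (right): blocked, stay at (x=8, y=2)
Final: (x=8, y=2)

Answer: Final position: (x=8, y=2)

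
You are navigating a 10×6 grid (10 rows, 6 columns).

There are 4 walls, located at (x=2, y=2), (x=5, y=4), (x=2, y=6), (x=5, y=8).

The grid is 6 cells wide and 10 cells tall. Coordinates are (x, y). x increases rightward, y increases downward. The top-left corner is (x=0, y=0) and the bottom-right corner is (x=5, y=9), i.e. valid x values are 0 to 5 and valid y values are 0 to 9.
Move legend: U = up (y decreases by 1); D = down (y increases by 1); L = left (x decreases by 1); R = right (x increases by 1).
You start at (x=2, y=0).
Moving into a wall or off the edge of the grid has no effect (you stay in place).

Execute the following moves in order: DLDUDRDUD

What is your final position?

Answer: Final position: (x=1, y=3)

Derivation:
Start: (x=2, y=0)
  D (down): (x=2, y=0) -> (x=2, y=1)
  L (left): (x=2, y=1) -> (x=1, y=1)
  D (down): (x=1, y=1) -> (x=1, y=2)
  U (up): (x=1, y=2) -> (x=1, y=1)
  D (down): (x=1, y=1) -> (x=1, y=2)
  R (right): blocked, stay at (x=1, y=2)
  D (down): (x=1, y=2) -> (x=1, y=3)
  U (up): (x=1, y=3) -> (x=1, y=2)
  D (down): (x=1, y=2) -> (x=1, y=3)
Final: (x=1, y=3)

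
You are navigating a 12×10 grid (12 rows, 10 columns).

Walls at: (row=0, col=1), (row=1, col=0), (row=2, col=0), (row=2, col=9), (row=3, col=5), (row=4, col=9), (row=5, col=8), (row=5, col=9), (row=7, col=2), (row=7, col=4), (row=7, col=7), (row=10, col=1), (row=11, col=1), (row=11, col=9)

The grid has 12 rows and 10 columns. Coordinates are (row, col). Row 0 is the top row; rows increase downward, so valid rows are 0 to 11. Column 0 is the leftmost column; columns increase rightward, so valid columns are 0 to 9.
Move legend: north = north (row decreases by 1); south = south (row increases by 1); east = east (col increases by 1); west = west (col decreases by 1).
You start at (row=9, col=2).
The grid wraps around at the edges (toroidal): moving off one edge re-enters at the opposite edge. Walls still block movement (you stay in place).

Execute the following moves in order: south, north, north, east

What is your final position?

Answer: Final position: (row=8, col=3)

Derivation:
Start: (row=9, col=2)
  south (south): (row=9, col=2) -> (row=10, col=2)
  north (north): (row=10, col=2) -> (row=9, col=2)
  north (north): (row=9, col=2) -> (row=8, col=2)
  east (east): (row=8, col=2) -> (row=8, col=3)
Final: (row=8, col=3)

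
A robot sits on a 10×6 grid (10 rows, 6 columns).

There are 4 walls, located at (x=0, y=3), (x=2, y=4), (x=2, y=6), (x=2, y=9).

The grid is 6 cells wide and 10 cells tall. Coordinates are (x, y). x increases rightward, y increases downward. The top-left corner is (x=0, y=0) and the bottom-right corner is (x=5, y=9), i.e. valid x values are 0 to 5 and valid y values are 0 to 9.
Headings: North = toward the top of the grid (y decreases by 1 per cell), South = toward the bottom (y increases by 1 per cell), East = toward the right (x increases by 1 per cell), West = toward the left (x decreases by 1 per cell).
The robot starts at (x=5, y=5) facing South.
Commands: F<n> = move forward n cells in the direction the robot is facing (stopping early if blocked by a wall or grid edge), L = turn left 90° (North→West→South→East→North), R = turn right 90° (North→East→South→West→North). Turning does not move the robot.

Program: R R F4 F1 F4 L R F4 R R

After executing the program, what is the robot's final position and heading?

Answer: Final position: (x=5, y=0), facing South

Derivation:
Start: (x=5, y=5), facing South
  R: turn right, now facing West
  R: turn right, now facing North
  F4: move forward 4, now at (x=5, y=1)
  F1: move forward 1, now at (x=5, y=0)
  F4: move forward 0/4 (blocked), now at (x=5, y=0)
  L: turn left, now facing West
  R: turn right, now facing North
  F4: move forward 0/4 (blocked), now at (x=5, y=0)
  R: turn right, now facing East
  R: turn right, now facing South
Final: (x=5, y=0), facing South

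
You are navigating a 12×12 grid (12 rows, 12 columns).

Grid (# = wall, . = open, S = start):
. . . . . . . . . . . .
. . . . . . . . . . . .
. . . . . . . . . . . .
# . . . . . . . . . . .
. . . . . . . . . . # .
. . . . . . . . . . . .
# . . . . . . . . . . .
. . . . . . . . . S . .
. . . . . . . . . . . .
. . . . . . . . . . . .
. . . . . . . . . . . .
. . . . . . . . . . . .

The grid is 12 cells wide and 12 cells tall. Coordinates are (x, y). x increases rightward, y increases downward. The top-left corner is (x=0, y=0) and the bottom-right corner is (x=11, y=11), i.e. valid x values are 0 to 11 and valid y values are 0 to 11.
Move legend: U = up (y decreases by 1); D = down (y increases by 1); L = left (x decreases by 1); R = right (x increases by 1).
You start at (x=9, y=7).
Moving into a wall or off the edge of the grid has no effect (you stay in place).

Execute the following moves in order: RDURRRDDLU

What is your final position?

Start: (x=9, y=7)
  R (right): (x=9, y=7) -> (x=10, y=7)
  D (down): (x=10, y=7) -> (x=10, y=8)
  U (up): (x=10, y=8) -> (x=10, y=7)
  R (right): (x=10, y=7) -> (x=11, y=7)
  R (right): blocked, stay at (x=11, y=7)
  R (right): blocked, stay at (x=11, y=7)
  D (down): (x=11, y=7) -> (x=11, y=8)
  D (down): (x=11, y=8) -> (x=11, y=9)
  L (left): (x=11, y=9) -> (x=10, y=9)
  U (up): (x=10, y=9) -> (x=10, y=8)
Final: (x=10, y=8)

Answer: Final position: (x=10, y=8)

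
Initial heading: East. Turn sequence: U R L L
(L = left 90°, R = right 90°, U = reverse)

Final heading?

Answer: Final heading: South

Derivation:
Start: East
  U (U-turn (180°)) -> West
  R (right (90° clockwise)) -> North
  L (left (90° counter-clockwise)) -> West
  L (left (90° counter-clockwise)) -> South
Final: South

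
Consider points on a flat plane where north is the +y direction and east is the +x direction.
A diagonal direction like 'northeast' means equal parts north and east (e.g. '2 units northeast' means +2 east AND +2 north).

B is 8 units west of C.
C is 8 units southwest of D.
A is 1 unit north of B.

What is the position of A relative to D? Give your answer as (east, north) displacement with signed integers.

Answer: A is at (east=-16, north=-7) relative to D.

Derivation:
Place D at the origin (east=0, north=0).
  C is 8 units southwest of D: delta (east=-8, north=-8); C at (east=-8, north=-8).
  B is 8 units west of C: delta (east=-8, north=+0); B at (east=-16, north=-8).
  A is 1 unit north of B: delta (east=+0, north=+1); A at (east=-16, north=-7).
Therefore A relative to D: (east=-16, north=-7).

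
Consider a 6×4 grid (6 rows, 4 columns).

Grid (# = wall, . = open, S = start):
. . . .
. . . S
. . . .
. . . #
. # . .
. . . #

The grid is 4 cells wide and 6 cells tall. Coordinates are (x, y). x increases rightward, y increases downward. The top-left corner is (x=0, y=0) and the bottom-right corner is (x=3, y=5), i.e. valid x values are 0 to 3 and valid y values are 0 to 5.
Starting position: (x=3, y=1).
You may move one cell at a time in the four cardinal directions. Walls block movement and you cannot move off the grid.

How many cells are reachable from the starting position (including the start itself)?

BFS flood-fill from (x=3, y=1):
  Distance 0: (x=3, y=1)
  Distance 1: (x=3, y=0), (x=2, y=1), (x=3, y=2)
  Distance 2: (x=2, y=0), (x=1, y=1), (x=2, y=2)
  Distance 3: (x=1, y=0), (x=0, y=1), (x=1, y=2), (x=2, y=3)
  Distance 4: (x=0, y=0), (x=0, y=2), (x=1, y=3), (x=2, y=4)
  Distance 5: (x=0, y=3), (x=3, y=4), (x=2, y=5)
  Distance 6: (x=0, y=4), (x=1, y=5)
  Distance 7: (x=0, y=5)
Total reachable: 21 (grid has 21 open cells total)

Answer: Reachable cells: 21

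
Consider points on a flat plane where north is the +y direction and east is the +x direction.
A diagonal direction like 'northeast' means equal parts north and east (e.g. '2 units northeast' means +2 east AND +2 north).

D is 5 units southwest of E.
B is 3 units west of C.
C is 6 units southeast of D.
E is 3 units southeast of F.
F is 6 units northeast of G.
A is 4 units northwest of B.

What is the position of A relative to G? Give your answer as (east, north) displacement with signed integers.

Place G at the origin (east=0, north=0).
  F is 6 units northeast of G: delta (east=+6, north=+6); F at (east=6, north=6).
  E is 3 units southeast of F: delta (east=+3, north=-3); E at (east=9, north=3).
  D is 5 units southwest of E: delta (east=-5, north=-5); D at (east=4, north=-2).
  C is 6 units southeast of D: delta (east=+6, north=-6); C at (east=10, north=-8).
  B is 3 units west of C: delta (east=-3, north=+0); B at (east=7, north=-8).
  A is 4 units northwest of B: delta (east=-4, north=+4); A at (east=3, north=-4).
Therefore A relative to G: (east=3, north=-4).

Answer: A is at (east=3, north=-4) relative to G.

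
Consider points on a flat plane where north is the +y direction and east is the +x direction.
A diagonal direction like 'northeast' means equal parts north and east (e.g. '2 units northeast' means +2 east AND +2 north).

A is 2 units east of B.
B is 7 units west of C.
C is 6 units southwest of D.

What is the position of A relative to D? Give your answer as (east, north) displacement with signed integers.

Place D at the origin (east=0, north=0).
  C is 6 units southwest of D: delta (east=-6, north=-6); C at (east=-6, north=-6).
  B is 7 units west of C: delta (east=-7, north=+0); B at (east=-13, north=-6).
  A is 2 units east of B: delta (east=+2, north=+0); A at (east=-11, north=-6).
Therefore A relative to D: (east=-11, north=-6).

Answer: A is at (east=-11, north=-6) relative to D.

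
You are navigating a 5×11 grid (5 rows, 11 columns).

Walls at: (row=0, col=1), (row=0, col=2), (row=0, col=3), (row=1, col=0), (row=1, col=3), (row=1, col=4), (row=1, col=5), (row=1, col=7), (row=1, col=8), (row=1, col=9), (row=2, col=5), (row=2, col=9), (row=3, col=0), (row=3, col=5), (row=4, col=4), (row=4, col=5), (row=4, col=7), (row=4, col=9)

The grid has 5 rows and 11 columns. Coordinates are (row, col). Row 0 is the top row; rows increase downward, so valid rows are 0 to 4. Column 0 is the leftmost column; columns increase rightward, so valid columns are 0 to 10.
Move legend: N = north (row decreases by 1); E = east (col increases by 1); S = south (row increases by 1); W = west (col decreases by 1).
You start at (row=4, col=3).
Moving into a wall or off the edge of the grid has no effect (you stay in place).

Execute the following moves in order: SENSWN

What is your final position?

Start: (row=4, col=3)
  S (south): blocked, stay at (row=4, col=3)
  E (east): blocked, stay at (row=4, col=3)
  N (north): (row=4, col=3) -> (row=3, col=3)
  S (south): (row=3, col=3) -> (row=4, col=3)
  W (west): (row=4, col=3) -> (row=4, col=2)
  N (north): (row=4, col=2) -> (row=3, col=2)
Final: (row=3, col=2)

Answer: Final position: (row=3, col=2)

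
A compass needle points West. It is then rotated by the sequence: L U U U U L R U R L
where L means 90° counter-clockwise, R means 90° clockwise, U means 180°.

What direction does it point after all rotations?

Start: West
  L (left (90° counter-clockwise)) -> South
  U (U-turn (180°)) -> North
  U (U-turn (180°)) -> South
  U (U-turn (180°)) -> North
  U (U-turn (180°)) -> South
  L (left (90° counter-clockwise)) -> East
  R (right (90° clockwise)) -> South
  U (U-turn (180°)) -> North
  R (right (90° clockwise)) -> East
  L (left (90° counter-clockwise)) -> North
Final: North

Answer: Final heading: North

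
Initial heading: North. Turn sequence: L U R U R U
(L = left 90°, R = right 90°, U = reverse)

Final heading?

Answer: Final heading: West

Derivation:
Start: North
  L (left (90° counter-clockwise)) -> West
  U (U-turn (180°)) -> East
  R (right (90° clockwise)) -> South
  U (U-turn (180°)) -> North
  R (right (90° clockwise)) -> East
  U (U-turn (180°)) -> West
Final: West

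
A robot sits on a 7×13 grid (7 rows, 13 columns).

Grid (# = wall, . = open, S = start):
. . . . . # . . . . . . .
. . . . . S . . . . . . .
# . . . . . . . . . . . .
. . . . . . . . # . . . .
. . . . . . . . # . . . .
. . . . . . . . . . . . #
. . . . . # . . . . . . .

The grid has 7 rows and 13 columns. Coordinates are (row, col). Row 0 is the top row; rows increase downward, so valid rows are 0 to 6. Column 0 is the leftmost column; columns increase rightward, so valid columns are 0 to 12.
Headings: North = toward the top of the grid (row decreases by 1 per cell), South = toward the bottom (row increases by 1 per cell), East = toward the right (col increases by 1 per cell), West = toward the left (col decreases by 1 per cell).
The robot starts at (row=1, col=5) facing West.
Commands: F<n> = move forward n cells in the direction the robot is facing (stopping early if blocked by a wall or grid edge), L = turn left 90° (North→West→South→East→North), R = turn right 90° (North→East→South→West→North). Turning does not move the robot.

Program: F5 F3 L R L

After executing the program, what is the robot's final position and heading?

Start: (row=1, col=5), facing West
  F5: move forward 5, now at (row=1, col=0)
  F3: move forward 0/3 (blocked), now at (row=1, col=0)
  L: turn left, now facing South
  R: turn right, now facing West
  L: turn left, now facing South
Final: (row=1, col=0), facing South

Answer: Final position: (row=1, col=0), facing South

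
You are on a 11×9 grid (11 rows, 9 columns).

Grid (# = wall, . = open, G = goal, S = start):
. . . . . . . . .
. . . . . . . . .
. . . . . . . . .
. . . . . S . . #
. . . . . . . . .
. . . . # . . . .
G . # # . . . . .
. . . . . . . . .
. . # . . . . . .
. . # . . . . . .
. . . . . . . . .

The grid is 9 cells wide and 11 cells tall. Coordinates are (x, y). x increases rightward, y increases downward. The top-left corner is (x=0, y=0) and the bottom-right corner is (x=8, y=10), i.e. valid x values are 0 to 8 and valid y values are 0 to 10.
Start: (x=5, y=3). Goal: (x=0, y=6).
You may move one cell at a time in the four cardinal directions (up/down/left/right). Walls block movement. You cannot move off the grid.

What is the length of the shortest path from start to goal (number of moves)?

Answer: Shortest path length: 8

Derivation:
BFS from (x=5, y=3) until reaching (x=0, y=6):
  Distance 0: (x=5, y=3)
  Distance 1: (x=5, y=2), (x=4, y=3), (x=6, y=3), (x=5, y=4)
  Distance 2: (x=5, y=1), (x=4, y=2), (x=6, y=2), (x=3, y=3), (x=7, y=3), (x=4, y=4), (x=6, y=4), (x=5, y=5)
  Distance 3: (x=5, y=0), (x=4, y=1), (x=6, y=1), (x=3, y=2), (x=7, y=2), (x=2, y=3), (x=3, y=4), (x=7, y=4), (x=6, y=5), (x=5, y=6)
  Distance 4: (x=4, y=0), (x=6, y=0), (x=3, y=1), (x=7, y=1), (x=2, y=2), (x=8, y=2), (x=1, y=3), (x=2, y=4), (x=8, y=4), (x=3, y=5), (x=7, y=5), (x=4, y=6), (x=6, y=6), (x=5, y=7)
  Distance 5: (x=3, y=0), (x=7, y=0), (x=2, y=1), (x=8, y=1), (x=1, y=2), (x=0, y=3), (x=1, y=4), (x=2, y=5), (x=8, y=5), (x=7, y=6), (x=4, y=7), (x=6, y=7), (x=5, y=8)
  Distance 6: (x=2, y=0), (x=8, y=0), (x=1, y=1), (x=0, y=2), (x=0, y=4), (x=1, y=5), (x=8, y=6), (x=3, y=7), (x=7, y=7), (x=4, y=8), (x=6, y=8), (x=5, y=9)
  Distance 7: (x=1, y=0), (x=0, y=1), (x=0, y=5), (x=1, y=6), (x=2, y=7), (x=8, y=7), (x=3, y=8), (x=7, y=8), (x=4, y=9), (x=6, y=9), (x=5, y=10)
  Distance 8: (x=0, y=0), (x=0, y=6), (x=1, y=7), (x=8, y=8), (x=3, y=9), (x=7, y=9), (x=4, y=10), (x=6, y=10)  <- goal reached here
One shortest path (8 moves): (x=5, y=3) -> (x=4, y=3) -> (x=3, y=3) -> (x=2, y=3) -> (x=1, y=3) -> (x=0, y=3) -> (x=0, y=4) -> (x=0, y=5) -> (x=0, y=6)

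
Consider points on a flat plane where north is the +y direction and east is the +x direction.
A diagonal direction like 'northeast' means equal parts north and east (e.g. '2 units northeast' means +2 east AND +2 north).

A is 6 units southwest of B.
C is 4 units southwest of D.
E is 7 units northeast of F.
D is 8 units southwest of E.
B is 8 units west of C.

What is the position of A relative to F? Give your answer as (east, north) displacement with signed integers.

Answer: A is at (east=-19, north=-11) relative to F.

Derivation:
Place F at the origin (east=0, north=0).
  E is 7 units northeast of F: delta (east=+7, north=+7); E at (east=7, north=7).
  D is 8 units southwest of E: delta (east=-8, north=-8); D at (east=-1, north=-1).
  C is 4 units southwest of D: delta (east=-4, north=-4); C at (east=-5, north=-5).
  B is 8 units west of C: delta (east=-8, north=+0); B at (east=-13, north=-5).
  A is 6 units southwest of B: delta (east=-6, north=-6); A at (east=-19, north=-11).
Therefore A relative to F: (east=-19, north=-11).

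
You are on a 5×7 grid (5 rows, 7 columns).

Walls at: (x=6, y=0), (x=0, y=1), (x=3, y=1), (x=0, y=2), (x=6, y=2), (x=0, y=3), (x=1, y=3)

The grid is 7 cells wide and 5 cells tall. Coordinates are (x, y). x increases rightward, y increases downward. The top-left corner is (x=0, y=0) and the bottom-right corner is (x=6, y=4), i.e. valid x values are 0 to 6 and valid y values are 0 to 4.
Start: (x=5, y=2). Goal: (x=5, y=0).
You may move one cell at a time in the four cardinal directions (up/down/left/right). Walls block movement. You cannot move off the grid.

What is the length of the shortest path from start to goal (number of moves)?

BFS from (x=5, y=2) until reaching (x=5, y=0):
  Distance 0: (x=5, y=2)
  Distance 1: (x=5, y=1), (x=4, y=2), (x=5, y=3)
  Distance 2: (x=5, y=0), (x=4, y=1), (x=6, y=1), (x=3, y=2), (x=4, y=3), (x=6, y=3), (x=5, y=4)  <- goal reached here
One shortest path (2 moves): (x=5, y=2) -> (x=5, y=1) -> (x=5, y=0)

Answer: Shortest path length: 2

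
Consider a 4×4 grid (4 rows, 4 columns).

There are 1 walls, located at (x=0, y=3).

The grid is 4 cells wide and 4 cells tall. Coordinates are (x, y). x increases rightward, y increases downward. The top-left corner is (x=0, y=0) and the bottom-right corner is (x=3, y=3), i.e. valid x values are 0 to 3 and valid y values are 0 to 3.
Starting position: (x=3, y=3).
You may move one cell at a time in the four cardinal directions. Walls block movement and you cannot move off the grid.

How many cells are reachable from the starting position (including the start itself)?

Answer: Reachable cells: 15

Derivation:
BFS flood-fill from (x=3, y=3):
  Distance 0: (x=3, y=3)
  Distance 1: (x=3, y=2), (x=2, y=3)
  Distance 2: (x=3, y=1), (x=2, y=2), (x=1, y=3)
  Distance 3: (x=3, y=0), (x=2, y=1), (x=1, y=2)
  Distance 4: (x=2, y=0), (x=1, y=1), (x=0, y=2)
  Distance 5: (x=1, y=0), (x=0, y=1)
  Distance 6: (x=0, y=0)
Total reachable: 15 (grid has 15 open cells total)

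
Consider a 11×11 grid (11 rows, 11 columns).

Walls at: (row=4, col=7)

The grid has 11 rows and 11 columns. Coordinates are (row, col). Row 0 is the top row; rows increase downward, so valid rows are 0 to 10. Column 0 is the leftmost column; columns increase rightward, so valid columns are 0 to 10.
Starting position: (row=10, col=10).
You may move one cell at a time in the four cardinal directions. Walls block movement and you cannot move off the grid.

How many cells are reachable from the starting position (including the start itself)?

Answer: Reachable cells: 120

Derivation:
BFS flood-fill from (row=10, col=10):
  Distance 0: (row=10, col=10)
  Distance 1: (row=9, col=10), (row=10, col=9)
  Distance 2: (row=8, col=10), (row=9, col=9), (row=10, col=8)
  Distance 3: (row=7, col=10), (row=8, col=9), (row=9, col=8), (row=10, col=7)
  Distance 4: (row=6, col=10), (row=7, col=9), (row=8, col=8), (row=9, col=7), (row=10, col=6)
  Distance 5: (row=5, col=10), (row=6, col=9), (row=7, col=8), (row=8, col=7), (row=9, col=6), (row=10, col=5)
  Distance 6: (row=4, col=10), (row=5, col=9), (row=6, col=8), (row=7, col=7), (row=8, col=6), (row=9, col=5), (row=10, col=4)
  Distance 7: (row=3, col=10), (row=4, col=9), (row=5, col=8), (row=6, col=7), (row=7, col=6), (row=8, col=5), (row=9, col=4), (row=10, col=3)
  Distance 8: (row=2, col=10), (row=3, col=9), (row=4, col=8), (row=5, col=7), (row=6, col=6), (row=7, col=5), (row=8, col=4), (row=9, col=3), (row=10, col=2)
  Distance 9: (row=1, col=10), (row=2, col=9), (row=3, col=8), (row=5, col=6), (row=6, col=5), (row=7, col=4), (row=8, col=3), (row=9, col=2), (row=10, col=1)
  Distance 10: (row=0, col=10), (row=1, col=9), (row=2, col=8), (row=3, col=7), (row=4, col=6), (row=5, col=5), (row=6, col=4), (row=7, col=3), (row=8, col=2), (row=9, col=1), (row=10, col=0)
  Distance 11: (row=0, col=9), (row=1, col=8), (row=2, col=7), (row=3, col=6), (row=4, col=5), (row=5, col=4), (row=6, col=3), (row=7, col=2), (row=8, col=1), (row=9, col=0)
  Distance 12: (row=0, col=8), (row=1, col=7), (row=2, col=6), (row=3, col=5), (row=4, col=4), (row=5, col=3), (row=6, col=2), (row=7, col=1), (row=8, col=0)
  Distance 13: (row=0, col=7), (row=1, col=6), (row=2, col=5), (row=3, col=4), (row=4, col=3), (row=5, col=2), (row=6, col=1), (row=7, col=0)
  Distance 14: (row=0, col=6), (row=1, col=5), (row=2, col=4), (row=3, col=3), (row=4, col=2), (row=5, col=1), (row=6, col=0)
  Distance 15: (row=0, col=5), (row=1, col=4), (row=2, col=3), (row=3, col=2), (row=4, col=1), (row=5, col=0)
  Distance 16: (row=0, col=4), (row=1, col=3), (row=2, col=2), (row=3, col=1), (row=4, col=0)
  Distance 17: (row=0, col=3), (row=1, col=2), (row=2, col=1), (row=3, col=0)
  Distance 18: (row=0, col=2), (row=1, col=1), (row=2, col=0)
  Distance 19: (row=0, col=1), (row=1, col=0)
  Distance 20: (row=0, col=0)
Total reachable: 120 (grid has 120 open cells total)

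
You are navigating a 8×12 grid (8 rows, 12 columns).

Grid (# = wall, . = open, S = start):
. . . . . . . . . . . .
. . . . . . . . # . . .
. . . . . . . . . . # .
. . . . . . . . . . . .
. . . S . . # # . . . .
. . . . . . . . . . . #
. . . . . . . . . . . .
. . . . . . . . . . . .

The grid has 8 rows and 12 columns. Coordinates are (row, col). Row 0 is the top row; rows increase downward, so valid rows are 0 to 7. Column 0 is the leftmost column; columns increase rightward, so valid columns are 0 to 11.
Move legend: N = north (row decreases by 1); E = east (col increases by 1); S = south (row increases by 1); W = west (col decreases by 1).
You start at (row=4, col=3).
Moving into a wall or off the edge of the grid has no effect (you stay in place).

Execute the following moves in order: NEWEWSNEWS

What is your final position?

Start: (row=4, col=3)
  N (north): (row=4, col=3) -> (row=3, col=3)
  E (east): (row=3, col=3) -> (row=3, col=4)
  W (west): (row=3, col=4) -> (row=3, col=3)
  E (east): (row=3, col=3) -> (row=3, col=4)
  W (west): (row=3, col=4) -> (row=3, col=3)
  S (south): (row=3, col=3) -> (row=4, col=3)
  N (north): (row=4, col=3) -> (row=3, col=3)
  E (east): (row=3, col=3) -> (row=3, col=4)
  W (west): (row=3, col=4) -> (row=3, col=3)
  S (south): (row=3, col=3) -> (row=4, col=3)
Final: (row=4, col=3)

Answer: Final position: (row=4, col=3)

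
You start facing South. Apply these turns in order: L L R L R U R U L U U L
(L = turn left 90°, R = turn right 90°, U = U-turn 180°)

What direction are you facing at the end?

Answer: Final heading: North

Derivation:
Start: South
  L (left (90° counter-clockwise)) -> East
  L (left (90° counter-clockwise)) -> North
  R (right (90° clockwise)) -> East
  L (left (90° counter-clockwise)) -> North
  R (right (90° clockwise)) -> East
  U (U-turn (180°)) -> West
  R (right (90° clockwise)) -> North
  U (U-turn (180°)) -> South
  L (left (90° counter-clockwise)) -> East
  U (U-turn (180°)) -> West
  U (U-turn (180°)) -> East
  L (left (90° counter-clockwise)) -> North
Final: North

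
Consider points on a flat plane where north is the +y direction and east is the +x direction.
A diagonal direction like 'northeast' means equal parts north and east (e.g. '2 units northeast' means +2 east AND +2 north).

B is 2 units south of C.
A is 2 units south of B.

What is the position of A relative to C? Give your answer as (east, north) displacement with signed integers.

Answer: A is at (east=0, north=-4) relative to C.

Derivation:
Place C at the origin (east=0, north=0).
  B is 2 units south of C: delta (east=+0, north=-2); B at (east=0, north=-2).
  A is 2 units south of B: delta (east=+0, north=-2); A at (east=0, north=-4).
Therefore A relative to C: (east=0, north=-4).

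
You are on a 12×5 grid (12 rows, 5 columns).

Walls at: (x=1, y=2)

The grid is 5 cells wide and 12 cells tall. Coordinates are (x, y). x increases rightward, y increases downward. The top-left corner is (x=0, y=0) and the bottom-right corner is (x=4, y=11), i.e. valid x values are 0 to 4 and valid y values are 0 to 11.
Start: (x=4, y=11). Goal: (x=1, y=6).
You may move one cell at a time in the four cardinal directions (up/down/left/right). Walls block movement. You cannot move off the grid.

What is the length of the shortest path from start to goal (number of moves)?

Answer: Shortest path length: 8

Derivation:
BFS from (x=4, y=11) until reaching (x=1, y=6):
  Distance 0: (x=4, y=11)
  Distance 1: (x=4, y=10), (x=3, y=11)
  Distance 2: (x=4, y=9), (x=3, y=10), (x=2, y=11)
  Distance 3: (x=4, y=8), (x=3, y=9), (x=2, y=10), (x=1, y=11)
  Distance 4: (x=4, y=7), (x=3, y=8), (x=2, y=9), (x=1, y=10), (x=0, y=11)
  Distance 5: (x=4, y=6), (x=3, y=7), (x=2, y=8), (x=1, y=9), (x=0, y=10)
  Distance 6: (x=4, y=5), (x=3, y=6), (x=2, y=7), (x=1, y=8), (x=0, y=9)
  Distance 7: (x=4, y=4), (x=3, y=5), (x=2, y=6), (x=1, y=7), (x=0, y=8)
  Distance 8: (x=4, y=3), (x=3, y=4), (x=2, y=5), (x=1, y=6), (x=0, y=7)  <- goal reached here
One shortest path (8 moves): (x=4, y=11) -> (x=3, y=11) -> (x=2, y=11) -> (x=1, y=11) -> (x=1, y=10) -> (x=1, y=9) -> (x=1, y=8) -> (x=1, y=7) -> (x=1, y=6)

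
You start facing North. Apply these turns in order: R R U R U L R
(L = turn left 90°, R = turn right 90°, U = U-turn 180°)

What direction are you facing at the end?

Answer: Final heading: West

Derivation:
Start: North
  R (right (90° clockwise)) -> East
  R (right (90° clockwise)) -> South
  U (U-turn (180°)) -> North
  R (right (90° clockwise)) -> East
  U (U-turn (180°)) -> West
  L (left (90° counter-clockwise)) -> South
  R (right (90° clockwise)) -> West
Final: West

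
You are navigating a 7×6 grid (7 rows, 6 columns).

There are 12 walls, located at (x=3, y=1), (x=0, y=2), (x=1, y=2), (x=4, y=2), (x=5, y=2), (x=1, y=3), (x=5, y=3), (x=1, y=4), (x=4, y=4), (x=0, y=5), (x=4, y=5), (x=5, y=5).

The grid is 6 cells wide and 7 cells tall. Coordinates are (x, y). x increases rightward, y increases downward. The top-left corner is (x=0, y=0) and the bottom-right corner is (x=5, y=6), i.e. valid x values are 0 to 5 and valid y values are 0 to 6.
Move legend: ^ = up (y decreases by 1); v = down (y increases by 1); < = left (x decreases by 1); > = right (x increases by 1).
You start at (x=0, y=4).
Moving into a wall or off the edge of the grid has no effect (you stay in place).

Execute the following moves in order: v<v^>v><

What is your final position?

Answer: Final position: (x=0, y=4)

Derivation:
Start: (x=0, y=4)
  v (down): blocked, stay at (x=0, y=4)
  < (left): blocked, stay at (x=0, y=4)
  v (down): blocked, stay at (x=0, y=4)
  ^ (up): (x=0, y=4) -> (x=0, y=3)
  > (right): blocked, stay at (x=0, y=3)
  v (down): (x=0, y=3) -> (x=0, y=4)
  > (right): blocked, stay at (x=0, y=4)
  < (left): blocked, stay at (x=0, y=4)
Final: (x=0, y=4)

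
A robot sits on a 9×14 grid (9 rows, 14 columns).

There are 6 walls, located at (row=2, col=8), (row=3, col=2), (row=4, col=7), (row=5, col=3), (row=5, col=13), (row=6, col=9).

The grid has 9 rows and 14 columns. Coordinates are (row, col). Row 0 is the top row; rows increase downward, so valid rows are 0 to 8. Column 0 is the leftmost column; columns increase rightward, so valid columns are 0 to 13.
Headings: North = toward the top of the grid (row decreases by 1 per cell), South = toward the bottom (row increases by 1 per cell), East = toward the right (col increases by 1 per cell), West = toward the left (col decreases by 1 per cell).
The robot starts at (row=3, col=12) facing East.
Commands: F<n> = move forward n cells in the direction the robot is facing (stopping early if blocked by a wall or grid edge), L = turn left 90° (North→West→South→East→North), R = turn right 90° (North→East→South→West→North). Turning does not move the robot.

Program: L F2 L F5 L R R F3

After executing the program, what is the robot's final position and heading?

Start: (row=3, col=12), facing East
  L: turn left, now facing North
  F2: move forward 2, now at (row=1, col=12)
  L: turn left, now facing West
  F5: move forward 5, now at (row=1, col=7)
  L: turn left, now facing South
  R: turn right, now facing West
  R: turn right, now facing North
  F3: move forward 1/3 (blocked), now at (row=0, col=7)
Final: (row=0, col=7), facing North

Answer: Final position: (row=0, col=7), facing North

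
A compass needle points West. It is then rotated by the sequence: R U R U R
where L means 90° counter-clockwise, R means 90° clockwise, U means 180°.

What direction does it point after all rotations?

Answer: Final heading: South

Derivation:
Start: West
  R (right (90° clockwise)) -> North
  U (U-turn (180°)) -> South
  R (right (90° clockwise)) -> West
  U (U-turn (180°)) -> East
  R (right (90° clockwise)) -> South
Final: South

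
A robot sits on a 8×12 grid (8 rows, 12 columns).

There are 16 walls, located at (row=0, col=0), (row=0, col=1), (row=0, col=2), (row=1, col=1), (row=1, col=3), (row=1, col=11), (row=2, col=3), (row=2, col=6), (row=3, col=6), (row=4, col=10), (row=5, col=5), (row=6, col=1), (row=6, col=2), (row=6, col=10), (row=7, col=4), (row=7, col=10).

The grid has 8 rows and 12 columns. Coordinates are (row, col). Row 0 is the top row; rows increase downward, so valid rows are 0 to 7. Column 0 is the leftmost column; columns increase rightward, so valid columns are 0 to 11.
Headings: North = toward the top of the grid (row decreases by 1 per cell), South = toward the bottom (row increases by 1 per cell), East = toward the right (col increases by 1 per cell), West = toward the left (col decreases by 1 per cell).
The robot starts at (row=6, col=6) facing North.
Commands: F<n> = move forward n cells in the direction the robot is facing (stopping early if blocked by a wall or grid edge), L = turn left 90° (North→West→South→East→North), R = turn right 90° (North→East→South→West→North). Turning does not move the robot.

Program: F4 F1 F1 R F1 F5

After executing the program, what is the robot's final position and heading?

Start: (row=6, col=6), facing North
  F4: move forward 2/4 (blocked), now at (row=4, col=6)
  F1: move forward 0/1 (blocked), now at (row=4, col=6)
  F1: move forward 0/1 (blocked), now at (row=4, col=6)
  R: turn right, now facing East
  F1: move forward 1, now at (row=4, col=7)
  F5: move forward 2/5 (blocked), now at (row=4, col=9)
Final: (row=4, col=9), facing East

Answer: Final position: (row=4, col=9), facing East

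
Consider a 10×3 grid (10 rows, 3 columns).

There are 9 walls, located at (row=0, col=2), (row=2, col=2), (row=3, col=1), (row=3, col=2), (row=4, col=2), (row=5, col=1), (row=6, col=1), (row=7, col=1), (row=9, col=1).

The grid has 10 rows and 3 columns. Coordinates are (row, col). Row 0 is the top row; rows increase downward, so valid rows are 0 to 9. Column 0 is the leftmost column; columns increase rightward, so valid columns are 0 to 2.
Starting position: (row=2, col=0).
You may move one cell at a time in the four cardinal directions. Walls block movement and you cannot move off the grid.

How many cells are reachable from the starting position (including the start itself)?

BFS flood-fill from (row=2, col=0):
  Distance 0: (row=2, col=0)
  Distance 1: (row=1, col=0), (row=2, col=1), (row=3, col=0)
  Distance 2: (row=0, col=0), (row=1, col=1), (row=4, col=0)
  Distance 3: (row=0, col=1), (row=1, col=2), (row=4, col=1), (row=5, col=0)
  Distance 4: (row=6, col=0)
  Distance 5: (row=7, col=0)
  Distance 6: (row=8, col=0)
  Distance 7: (row=8, col=1), (row=9, col=0)
  Distance 8: (row=8, col=2)
  Distance 9: (row=7, col=2), (row=9, col=2)
  Distance 10: (row=6, col=2)
  Distance 11: (row=5, col=2)
Total reachable: 21 (grid has 21 open cells total)

Answer: Reachable cells: 21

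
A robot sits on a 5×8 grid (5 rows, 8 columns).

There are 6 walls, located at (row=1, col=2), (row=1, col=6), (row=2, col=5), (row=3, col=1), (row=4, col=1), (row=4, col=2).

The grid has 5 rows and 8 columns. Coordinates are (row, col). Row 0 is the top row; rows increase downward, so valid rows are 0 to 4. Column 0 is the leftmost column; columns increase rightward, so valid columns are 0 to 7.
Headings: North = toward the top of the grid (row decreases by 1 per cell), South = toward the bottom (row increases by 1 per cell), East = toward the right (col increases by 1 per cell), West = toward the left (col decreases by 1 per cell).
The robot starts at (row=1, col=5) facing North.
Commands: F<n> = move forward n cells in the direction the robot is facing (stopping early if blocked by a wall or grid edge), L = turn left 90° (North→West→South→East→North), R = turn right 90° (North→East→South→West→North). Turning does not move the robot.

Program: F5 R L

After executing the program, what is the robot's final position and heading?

Start: (row=1, col=5), facing North
  F5: move forward 1/5 (blocked), now at (row=0, col=5)
  R: turn right, now facing East
  L: turn left, now facing North
Final: (row=0, col=5), facing North

Answer: Final position: (row=0, col=5), facing North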